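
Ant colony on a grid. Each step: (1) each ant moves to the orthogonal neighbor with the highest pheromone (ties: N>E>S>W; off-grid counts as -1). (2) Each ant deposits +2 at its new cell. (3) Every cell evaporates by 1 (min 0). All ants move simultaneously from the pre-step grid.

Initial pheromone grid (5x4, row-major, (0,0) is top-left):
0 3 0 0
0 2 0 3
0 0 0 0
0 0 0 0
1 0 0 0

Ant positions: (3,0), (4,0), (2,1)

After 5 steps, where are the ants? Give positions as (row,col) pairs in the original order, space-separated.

Step 1: ant0:(3,0)->S->(4,0) | ant1:(4,0)->N->(3,0) | ant2:(2,1)->N->(1,1)
  grid max=3 at (1,1)
Step 2: ant0:(4,0)->N->(3,0) | ant1:(3,0)->S->(4,0) | ant2:(1,1)->N->(0,1)
  grid max=3 at (0,1)
Step 3: ant0:(3,0)->S->(4,0) | ant1:(4,0)->N->(3,0) | ant2:(0,1)->S->(1,1)
  grid max=4 at (4,0)
Step 4: ant0:(4,0)->N->(3,0) | ant1:(3,0)->S->(4,0) | ant2:(1,1)->N->(0,1)
  grid max=5 at (4,0)
Step 5: ant0:(3,0)->S->(4,0) | ant1:(4,0)->N->(3,0) | ant2:(0,1)->S->(1,1)
  grid max=6 at (4,0)

(4,0) (3,0) (1,1)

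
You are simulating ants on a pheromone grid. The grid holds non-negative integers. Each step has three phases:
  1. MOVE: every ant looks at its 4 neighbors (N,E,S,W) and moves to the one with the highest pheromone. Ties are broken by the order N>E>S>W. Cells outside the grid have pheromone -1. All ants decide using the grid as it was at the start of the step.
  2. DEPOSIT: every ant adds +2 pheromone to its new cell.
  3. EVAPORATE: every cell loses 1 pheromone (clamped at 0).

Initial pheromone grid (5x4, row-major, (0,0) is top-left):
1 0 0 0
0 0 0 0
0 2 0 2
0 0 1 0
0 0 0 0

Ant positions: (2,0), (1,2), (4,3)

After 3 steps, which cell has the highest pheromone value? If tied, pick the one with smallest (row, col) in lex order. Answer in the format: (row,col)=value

Answer: (1,3)=3

Derivation:
Step 1: ant0:(2,0)->E->(2,1) | ant1:(1,2)->N->(0,2) | ant2:(4,3)->N->(3,3)
  grid max=3 at (2,1)
Step 2: ant0:(2,1)->N->(1,1) | ant1:(0,2)->E->(0,3) | ant2:(3,3)->N->(2,3)
  grid max=2 at (2,1)
Step 3: ant0:(1,1)->S->(2,1) | ant1:(0,3)->S->(1,3) | ant2:(2,3)->N->(1,3)
  grid max=3 at (1,3)
Final grid:
  0 0 0 0
  0 0 0 3
  0 3 0 1
  0 0 0 0
  0 0 0 0
Max pheromone 3 at (1,3)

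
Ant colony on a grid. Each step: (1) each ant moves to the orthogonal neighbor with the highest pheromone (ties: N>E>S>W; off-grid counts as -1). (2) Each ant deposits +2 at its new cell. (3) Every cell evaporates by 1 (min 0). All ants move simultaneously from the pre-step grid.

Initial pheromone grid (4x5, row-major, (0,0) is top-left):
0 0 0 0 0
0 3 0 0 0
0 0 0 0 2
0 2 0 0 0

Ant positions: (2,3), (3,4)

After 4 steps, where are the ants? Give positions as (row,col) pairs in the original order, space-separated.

Step 1: ant0:(2,3)->E->(2,4) | ant1:(3,4)->N->(2,4)
  grid max=5 at (2,4)
Step 2: ant0:(2,4)->N->(1,4) | ant1:(2,4)->N->(1,4)
  grid max=4 at (2,4)
Step 3: ant0:(1,4)->S->(2,4) | ant1:(1,4)->S->(2,4)
  grid max=7 at (2,4)
Step 4: ant0:(2,4)->N->(1,4) | ant1:(2,4)->N->(1,4)
  grid max=6 at (2,4)

(1,4) (1,4)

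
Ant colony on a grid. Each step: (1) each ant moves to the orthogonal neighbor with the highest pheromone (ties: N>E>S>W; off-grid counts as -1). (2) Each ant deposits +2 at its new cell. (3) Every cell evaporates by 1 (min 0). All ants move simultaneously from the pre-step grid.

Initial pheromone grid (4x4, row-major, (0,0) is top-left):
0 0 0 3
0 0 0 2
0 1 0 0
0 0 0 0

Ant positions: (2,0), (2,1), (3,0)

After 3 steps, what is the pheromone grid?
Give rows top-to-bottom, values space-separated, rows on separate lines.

After step 1: ants at (2,1),(1,1),(2,0)
  0 0 0 2
  0 1 0 1
  1 2 0 0
  0 0 0 0
After step 2: ants at (1,1),(2,1),(2,1)
  0 0 0 1
  0 2 0 0
  0 5 0 0
  0 0 0 0
After step 3: ants at (2,1),(1,1),(1,1)
  0 0 0 0
  0 5 0 0
  0 6 0 0
  0 0 0 0

0 0 0 0
0 5 0 0
0 6 0 0
0 0 0 0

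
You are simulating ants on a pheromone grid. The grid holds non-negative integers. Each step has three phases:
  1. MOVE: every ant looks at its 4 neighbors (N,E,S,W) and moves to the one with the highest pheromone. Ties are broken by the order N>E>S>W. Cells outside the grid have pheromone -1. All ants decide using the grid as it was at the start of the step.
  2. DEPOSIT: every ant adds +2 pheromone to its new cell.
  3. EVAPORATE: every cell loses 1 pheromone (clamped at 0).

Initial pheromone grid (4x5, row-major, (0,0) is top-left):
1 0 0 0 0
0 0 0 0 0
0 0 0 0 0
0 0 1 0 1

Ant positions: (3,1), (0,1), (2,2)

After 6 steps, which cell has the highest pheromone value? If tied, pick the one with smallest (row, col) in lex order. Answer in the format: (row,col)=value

Step 1: ant0:(3,1)->E->(3,2) | ant1:(0,1)->W->(0,0) | ant2:(2,2)->S->(3,2)
  grid max=4 at (3,2)
Step 2: ant0:(3,2)->N->(2,2) | ant1:(0,0)->E->(0,1) | ant2:(3,2)->N->(2,2)
  grid max=3 at (2,2)
Step 3: ant0:(2,2)->S->(3,2) | ant1:(0,1)->W->(0,0) | ant2:(2,2)->S->(3,2)
  grid max=6 at (3,2)
Step 4: ant0:(3,2)->N->(2,2) | ant1:(0,0)->E->(0,1) | ant2:(3,2)->N->(2,2)
  grid max=5 at (2,2)
Step 5: ant0:(2,2)->S->(3,2) | ant1:(0,1)->W->(0,0) | ant2:(2,2)->S->(3,2)
  grid max=8 at (3,2)
Step 6: ant0:(3,2)->N->(2,2) | ant1:(0,0)->E->(0,1) | ant2:(3,2)->N->(2,2)
  grid max=7 at (2,2)
Final grid:
  1 1 0 0 0
  0 0 0 0 0
  0 0 7 0 0
  0 0 7 0 0
Max pheromone 7 at (2,2)

Answer: (2,2)=7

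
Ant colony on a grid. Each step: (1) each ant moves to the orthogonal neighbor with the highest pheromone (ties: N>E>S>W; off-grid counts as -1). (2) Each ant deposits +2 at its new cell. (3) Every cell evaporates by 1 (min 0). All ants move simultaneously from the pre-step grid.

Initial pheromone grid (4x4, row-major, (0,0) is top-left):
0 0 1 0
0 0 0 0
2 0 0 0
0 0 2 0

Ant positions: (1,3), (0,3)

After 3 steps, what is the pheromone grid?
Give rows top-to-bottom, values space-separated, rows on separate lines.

After step 1: ants at (0,3),(0,2)
  0 0 2 1
  0 0 0 0
  1 0 0 0
  0 0 1 0
After step 2: ants at (0,2),(0,3)
  0 0 3 2
  0 0 0 0
  0 0 0 0
  0 0 0 0
After step 3: ants at (0,3),(0,2)
  0 0 4 3
  0 0 0 0
  0 0 0 0
  0 0 0 0

0 0 4 3
0 0 0 0
0 0 0 0
0 0 0 0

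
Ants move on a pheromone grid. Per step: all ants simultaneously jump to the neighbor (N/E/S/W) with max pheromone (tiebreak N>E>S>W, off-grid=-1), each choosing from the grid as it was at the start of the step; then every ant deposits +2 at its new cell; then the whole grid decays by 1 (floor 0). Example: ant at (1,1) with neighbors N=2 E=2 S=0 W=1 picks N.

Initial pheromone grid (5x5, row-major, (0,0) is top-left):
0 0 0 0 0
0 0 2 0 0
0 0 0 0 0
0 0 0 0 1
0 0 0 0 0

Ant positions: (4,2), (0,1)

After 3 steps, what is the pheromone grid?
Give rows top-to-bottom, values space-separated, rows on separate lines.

After step 1: ants at (3,2),(0,2)
  0 0 1 0 0
  0 0 1 0 0
  0 0 0 0 0
  0 0 1 0 0
  0 0 0 0 0
After step 2: ants at (2,2),(1,2)
  0 0 0 0 0
  0 0 2 0 0
  0 0 1 0 0
  0 0 0 0 0
  0 0 0 0 0
After step 3: ants at (1,2),(2,2)
  0 0 0 0 0
  0 0 3 0 0
  0 0 2 0 0
  0 0 0 0 0
  0 0 0 0 0

0 0 0 0 0
0 0 3 0 0
0 0 2 0 0
0 0 0 0 0
0 0 0 0 0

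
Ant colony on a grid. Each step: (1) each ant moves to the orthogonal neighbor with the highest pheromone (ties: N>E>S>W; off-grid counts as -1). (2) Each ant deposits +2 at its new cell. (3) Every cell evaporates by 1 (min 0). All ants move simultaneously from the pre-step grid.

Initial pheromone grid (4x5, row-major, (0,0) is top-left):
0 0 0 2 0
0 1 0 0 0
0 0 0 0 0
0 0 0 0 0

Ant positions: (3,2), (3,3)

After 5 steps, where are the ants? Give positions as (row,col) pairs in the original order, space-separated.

Step 1: ant0:(3,2)->N->(2,2) | ant1:(3,3)->N->(2,3)
  grid max=1 at (0,3)
Step 2: ant0:(2,2)->E->(2,3) | ant1:(2,3)->W->(2,2)
  grid max=2 at (2,2)
Step 3: ant0:(2,3)->W->(2,2) | ant1:(2,2)->E->(2,3)
  grid max=3 at (2,2)
Step 4: ant0:(2,2)->E->(2,3) | ant1:(2,3)->W->(2,2)
  grid max=4 at (2,2)
Step 5: ant0:(2,3)->W->(2,2) | ant1:(2,2)->E->(2,3)
  grid max=5 at (2,2)

(2,2) (2,3)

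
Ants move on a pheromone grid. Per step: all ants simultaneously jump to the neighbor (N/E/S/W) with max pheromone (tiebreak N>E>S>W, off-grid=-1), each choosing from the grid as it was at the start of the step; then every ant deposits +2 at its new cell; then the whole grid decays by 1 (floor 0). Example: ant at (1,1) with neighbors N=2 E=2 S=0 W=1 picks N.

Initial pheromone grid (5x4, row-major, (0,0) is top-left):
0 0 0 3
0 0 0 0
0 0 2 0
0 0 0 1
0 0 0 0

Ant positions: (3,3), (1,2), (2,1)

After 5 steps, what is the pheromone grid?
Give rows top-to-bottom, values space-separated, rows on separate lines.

After step 1: ants at (2,3),(2,2),(2,2)
  0 0 0 2
  0 0 0 0
  0 0 5 1
  0 0 0 0
  0 0 0 0
After step 2: ants at (2,2),(2,3),(2,3)
  0 0 0 1
  0 0 0 0
  0 0 6 4
  0 0 0 0
  0 0 0 0
After step 3: ants at (2,3),(2,2),(2,2)
  0 0 0 0
  0 0 0 0
  0 0 9 5
  0 0 0 0
  0 0 0 0
After step 4: ants at (2,2),(2,3),(2,3)
  0 0 0 0
  0 0 0 0
  0 0 10 8
  0 0 0 0
  0 0 0 0
After step 5: ants at (2,3),(2,2),(2,2)
  0 0 0 0
  0 0 0 0
  0 0 13 9
  0 0 0 0
  0 0 0 0

0 0 0 0
0 0 0 0
0 0 13 9
0 0 0 0
0 0 0 0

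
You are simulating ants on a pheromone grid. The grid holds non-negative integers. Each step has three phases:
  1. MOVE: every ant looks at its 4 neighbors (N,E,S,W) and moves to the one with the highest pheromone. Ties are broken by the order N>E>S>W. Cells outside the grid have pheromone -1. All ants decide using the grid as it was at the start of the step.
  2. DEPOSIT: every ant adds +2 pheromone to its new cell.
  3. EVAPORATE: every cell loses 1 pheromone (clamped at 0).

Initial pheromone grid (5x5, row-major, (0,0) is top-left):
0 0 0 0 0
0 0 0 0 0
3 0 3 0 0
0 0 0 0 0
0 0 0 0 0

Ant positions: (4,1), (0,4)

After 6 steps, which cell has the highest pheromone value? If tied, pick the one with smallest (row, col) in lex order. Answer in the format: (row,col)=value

Answer: (0,4)=1

Derivation:
Step 1: ant0:(4,1)->N->(3,1) | ant1:(0,4)->S->(1,4)
  grid max=2 at (2,0)
Step 2: ant0:(3,1)->N->(2,1) | ant1:(1,4)->N->(0,4)
  grid max=1 at (0,4)
Step 3: ant0:(2,1)->E->(2,2) | ant1:(0,4)->S->(1,4)
  grid max=2 at (2,2)
Step 4: ant0:(2,2)->N->(1,2) | ant1:(1,4)->N->(0,4)
  grid max=1 at (0,4)
Step 5: ant0:(1,2)->S->(2,2) | ant1:(0,4)->S->(1,4)
  grid max=2 at (2,2)
Step 6: ant0:(2,2)->N->(1,2) | ant1:(1,4)->N->(0,4)
  grid max=1 at (0,4)
Final grid:
  0 0 0 0 1
  0 0 1 0 0
  0 0 1 0 0
  0 0 0 0 0
  0 0 0 0 0
Max pheromone 1 at (0,4)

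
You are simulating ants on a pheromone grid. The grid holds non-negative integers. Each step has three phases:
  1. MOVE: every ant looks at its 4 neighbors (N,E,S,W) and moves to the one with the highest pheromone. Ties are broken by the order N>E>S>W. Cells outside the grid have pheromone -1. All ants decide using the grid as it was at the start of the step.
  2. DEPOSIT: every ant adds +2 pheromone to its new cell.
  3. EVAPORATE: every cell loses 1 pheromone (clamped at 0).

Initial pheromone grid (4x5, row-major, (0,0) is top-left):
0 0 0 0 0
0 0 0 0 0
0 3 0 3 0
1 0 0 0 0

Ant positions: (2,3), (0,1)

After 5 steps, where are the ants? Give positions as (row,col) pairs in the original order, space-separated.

Step 1: ant0:(2,3)->N->(1,3) | ant1:(0,1)->E->(0,2)
  grid max=2 at (2,1)
Step 2: ant0:(1,3)->S->(2,3) | ant1:(0,2)->E->(0,3)
  grid max=3 at (2,3)
Step 3: ant0:(2,3)->N->(1,3) | ant1:(0,3)->E->(0,4)
  grid max=2 at (2,3)
Step 4: ant0:(1,3)->S->(2,3) | ant1:(0,4)->S->(1,4)
  grid max=3 at (2,3)
Step 5: ant0:(2,3)->N->(1,3) | ant1:(1,4)->N->(0,4)
  grid max=2 at (2,3)

(1,3) (0,4)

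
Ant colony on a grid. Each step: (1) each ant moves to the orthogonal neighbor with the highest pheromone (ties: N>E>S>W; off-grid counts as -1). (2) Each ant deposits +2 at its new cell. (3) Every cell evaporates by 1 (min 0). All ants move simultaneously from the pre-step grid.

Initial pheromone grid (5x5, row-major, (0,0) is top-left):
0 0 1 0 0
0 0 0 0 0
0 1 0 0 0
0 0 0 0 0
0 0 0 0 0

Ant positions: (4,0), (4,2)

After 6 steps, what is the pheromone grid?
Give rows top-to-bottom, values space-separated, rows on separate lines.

After step 1: ants at (3,0),(3,2)
  0 0 0 0 0
  0 0 0 0 0
  0 0 0 0 0
  1 0 1 0 0
  0 0 0 0 0
After step 2: ants at (2,0),(2,2)
  0 0 0 0 0
  0 0 0 0 0
  1 0 1 0 0
  0 0 0 0 0
  0 0 0 0 0
After step 3: ants at (1,0),(1,2)
  0 0 0 0 0
  1 0 1 0 0
  0 0 0 0 0
  0 0 0 0 0
  0 0 0 0 0
After step 4: ants at (0,0),(0,2)
  1 0 1 0 0
  0 0 0 0 0
  0 0 0 0 0
  0 0 0 0 0
  0 0 0 0 0
After step 5: ants at (0,1),(0,3)
  0 1 0 1 0
  0 0 0 0 0
  0 0 0 0 0
  0 0 0 0 0
  0 0 0 0 0
After step 6: ants at (0,2),(0,4)
  0 0 1 0 1
  0 0 0 0 0
  0 0 0 0 0
  0 0 0 0 0
  0 0 0 0 0

0 0 1 0 1
0 0 0 0 0
0 0 0 0 0
0 0 0 0 0
0 0 0 0 0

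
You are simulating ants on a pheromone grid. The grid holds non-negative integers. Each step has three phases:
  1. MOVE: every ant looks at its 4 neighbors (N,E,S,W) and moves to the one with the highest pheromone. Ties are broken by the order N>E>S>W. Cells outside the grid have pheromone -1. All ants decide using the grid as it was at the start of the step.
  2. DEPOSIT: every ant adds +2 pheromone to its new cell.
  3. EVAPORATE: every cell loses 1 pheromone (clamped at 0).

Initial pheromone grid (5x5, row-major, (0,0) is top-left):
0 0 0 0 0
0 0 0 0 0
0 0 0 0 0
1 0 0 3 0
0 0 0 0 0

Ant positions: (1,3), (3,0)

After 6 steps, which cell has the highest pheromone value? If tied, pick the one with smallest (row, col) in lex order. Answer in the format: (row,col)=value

Step 1: ant0:(1,3)->N->(0,3) | ant1:(3,0)->N->(2,0)
  grid max=2 at (3,3)
Step 2: ant0:(0,3)->E->(0,4) | ant1:(2,0)->N->(1,0)
  grid max=1 at (0,4)
Step 3: ant0:(0,4)->S->(1,4) | ant1:(1,0)->N->(0,0)
  grid max=1 at (0,0)
Step 4: ant0:(1,4)->N->(0,4) | ant1:(0,0)->E->(0,1)
  grid max=1 at (0,1)
Step 5: ant0:(0,4)->S->(1,4) | ant1:(0,1)->E->(0,2)
  grid max=1 at (0,2)
Step 6: ant0:(1,4)->N->(0,4) | ant1:(0,2)->E->(0,3)
  grid max=1 at (0,3)
Final grid:
  0 0 0 1 1
  0 0 0 0 0
  0 0 0 0 0
  0 0 0 0 0
  0 0 0 0 0
Max pheromone 1 at (0,3)

Answer: (0,3)=1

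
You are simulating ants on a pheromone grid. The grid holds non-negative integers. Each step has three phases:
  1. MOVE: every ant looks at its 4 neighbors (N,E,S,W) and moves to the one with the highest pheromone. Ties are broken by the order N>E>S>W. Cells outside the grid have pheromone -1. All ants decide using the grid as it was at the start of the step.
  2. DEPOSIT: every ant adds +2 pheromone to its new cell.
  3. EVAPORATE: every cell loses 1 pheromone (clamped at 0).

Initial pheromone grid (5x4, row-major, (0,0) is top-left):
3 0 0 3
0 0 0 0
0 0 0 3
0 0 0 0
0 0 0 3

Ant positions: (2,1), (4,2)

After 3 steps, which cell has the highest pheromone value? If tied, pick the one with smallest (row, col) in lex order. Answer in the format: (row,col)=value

Step 1: ant0:(2,1)->N->(1,1) | ant1:(4,2)->E->(4,3)
  grid max=4 at (4,3)
Step 2: ant0:(1,1)->N->(0,1) | ant1:(4,3)->N->(3,3)
  grid max=3 at (4,3)
Step 3: ant0:(0,1)->W->(0,0) | ant1:(3,3)->S->(4,3)
  grid max=4 at (4,3)
Final grid:
  2 0 0 0
  0 0 0 0
  0 0 0 0
  0 0 0 0
  0 0 0 4
Max pheromone 4 at (4,3)

Answer: (4,3)=4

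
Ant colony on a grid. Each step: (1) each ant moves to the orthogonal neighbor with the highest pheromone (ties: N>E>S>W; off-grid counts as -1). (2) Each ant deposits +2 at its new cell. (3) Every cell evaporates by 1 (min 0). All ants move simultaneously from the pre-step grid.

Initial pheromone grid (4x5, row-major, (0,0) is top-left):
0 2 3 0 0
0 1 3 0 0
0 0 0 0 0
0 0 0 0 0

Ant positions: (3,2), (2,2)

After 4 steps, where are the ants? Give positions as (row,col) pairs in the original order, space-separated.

Step 1: ant0:(3,2)->N->(2,2) | ant1:(2,2)->N->(1,2)
  grid max=4 at (1,2)
Step 2: ant0:(2,2)->N->(1,2) | ant1:(1,2)->N->(0,2)
  grid max=5 at (1,2)
Step 3: ant0:(1,2)->N->(0,2) | ant1:(0,2)->S->(1,2)
  grid max=6 at (1,2)
Step 4: ant0:(0,2)->S->(1,2) | ant1:(1,2)->N->(0,2)
  grid max=7 at (1,2)

(1,2) (0,2)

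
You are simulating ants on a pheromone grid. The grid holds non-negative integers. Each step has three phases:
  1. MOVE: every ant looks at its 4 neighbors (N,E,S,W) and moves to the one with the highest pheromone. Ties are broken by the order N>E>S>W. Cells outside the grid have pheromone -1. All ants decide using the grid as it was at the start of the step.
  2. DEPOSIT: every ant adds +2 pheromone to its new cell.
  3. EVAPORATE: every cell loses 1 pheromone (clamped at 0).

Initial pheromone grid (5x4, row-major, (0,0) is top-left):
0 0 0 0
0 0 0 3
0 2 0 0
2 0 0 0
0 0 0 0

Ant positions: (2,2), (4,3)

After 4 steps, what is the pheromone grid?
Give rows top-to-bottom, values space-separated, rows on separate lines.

After step 1: ants at (2,1),(3,3)
  0 0 0 0
  0 0 0 2
  0 3 0 0
  1 0 0 1
  0 0 0 0
After step 2: ants at (1,1),(2,3)
  0 0 0 0
  0 1 0 1
  0 2 0 1
  0 0 0 0
  0 0 0 0
After step 3: ants at (2,1),(1,3)
  0 0 0 0
  0 0 0 2
  0 3 0 0
  0 0 0 0
  0 0 0 0
After step 4: ants at (1,1),(0,3)
  0 0 0 1
  0 1 0 1
  0 2 0 0
  0 0 0 0
  0 0 0 0

0 0 0 1
0 1 0 1
0 2 0 0
0 0 0 0
0 0 0 0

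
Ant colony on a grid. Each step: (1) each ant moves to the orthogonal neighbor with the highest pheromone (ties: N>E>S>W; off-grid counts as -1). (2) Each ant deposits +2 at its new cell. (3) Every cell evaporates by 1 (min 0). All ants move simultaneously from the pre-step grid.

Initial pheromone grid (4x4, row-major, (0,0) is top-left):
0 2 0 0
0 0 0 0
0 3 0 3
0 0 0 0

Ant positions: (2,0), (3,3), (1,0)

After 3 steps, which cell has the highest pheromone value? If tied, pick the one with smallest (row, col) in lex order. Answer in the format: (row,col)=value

Answer: (2,1)=4

Derivation:
Step 1: ant0:(2,0)->E->(2,1) | ant1:(3,3)->N->(2,3) | ant2:(1,0)->N->(0,0)
  grid max=4 at (2,1)
Step 2: ant0:(2,1)->N->(1,1) | ant1:(2,3)->N->(1,3) | ant2:(0,0)->E->(0,1)
  grid max=3 at (2,1)
Step 3: ant0:(1,1)->S->(2,1) | ant1:(1,3)->S->(2,3) | ant2:(0,1)->S->(1,1)
  grid max=4 at (2,1)
Final grid:
  0 1 0 0
  0 2 0 0
  0 4 0 4
  0 0 0 0
Max pheromone 4 at (2,1)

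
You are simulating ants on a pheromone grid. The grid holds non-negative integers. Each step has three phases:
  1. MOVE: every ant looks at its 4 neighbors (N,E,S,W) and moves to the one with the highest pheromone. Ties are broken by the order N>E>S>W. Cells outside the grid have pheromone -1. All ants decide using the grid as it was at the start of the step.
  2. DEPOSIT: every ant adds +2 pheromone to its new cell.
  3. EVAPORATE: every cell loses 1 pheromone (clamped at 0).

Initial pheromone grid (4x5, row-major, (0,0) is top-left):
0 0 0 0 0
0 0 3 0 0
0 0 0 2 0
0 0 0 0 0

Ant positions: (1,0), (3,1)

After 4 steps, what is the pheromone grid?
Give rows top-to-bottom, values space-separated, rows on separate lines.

After step 1: ants at (0,0),(2,1)
  1 0 0 0 0
  0 0 2 0 0
  0 1 0 1 0
  0 0 0 0 0
After step 2: ants at (0,1),(1,1)
  0 1 0 0 0
  0 1 1 0 0
  0 0 0 0 0
  0 0 0 0 0
After step 3: ants at (1,1),(0,1)
  0 2 0 0 0
  0 2 0 0 0
  0 0 0 0 0
  0 0 0 0 0
After step 4: ants at (0,1),(1,1)
  0 3 0 0 0
  0 3 0 0 0
  0 0 0 0 0
  0 0 0 0 0

0 3 0 0 0
0 3 0 0 0
0 0 0 0 0
0 0 0 0 0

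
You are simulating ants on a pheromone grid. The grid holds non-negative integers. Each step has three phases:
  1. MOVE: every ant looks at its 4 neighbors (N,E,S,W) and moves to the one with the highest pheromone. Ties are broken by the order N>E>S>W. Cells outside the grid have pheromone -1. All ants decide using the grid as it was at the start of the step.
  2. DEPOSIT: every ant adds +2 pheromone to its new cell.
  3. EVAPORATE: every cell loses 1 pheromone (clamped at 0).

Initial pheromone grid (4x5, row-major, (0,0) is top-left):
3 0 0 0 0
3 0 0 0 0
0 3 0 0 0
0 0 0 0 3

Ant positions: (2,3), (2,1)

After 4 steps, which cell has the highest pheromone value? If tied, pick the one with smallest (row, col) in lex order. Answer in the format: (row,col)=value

Answer: (2,1)=3

Derivation:
Step 1: ant0:(2,3)->N->(1,3) | ant1:(2,1)->N->(1,1)
  grid max=2 at (0,0)
Step 2: ant0:(1,3)->N->(0,3) | ant1:(1,1)->S->(2,1)
  grid max=3 at (2,1)
Step 3: ant0:(0,3)->E->(0,4) | ant1:(2,1)->N->(1,1)
  grid max=2 at (2,1)
Step 4: ant0:(0,4)->S->(1,4) | ant1:(1,1)->S->(2,1)
  grid max=3 at (2,1)
Final grid:
  0 0 0 0 0
  0 0 0 0 1
  0 3 0 0 0
  0 0 0 0 0
Max pheromone 3 at (2,1)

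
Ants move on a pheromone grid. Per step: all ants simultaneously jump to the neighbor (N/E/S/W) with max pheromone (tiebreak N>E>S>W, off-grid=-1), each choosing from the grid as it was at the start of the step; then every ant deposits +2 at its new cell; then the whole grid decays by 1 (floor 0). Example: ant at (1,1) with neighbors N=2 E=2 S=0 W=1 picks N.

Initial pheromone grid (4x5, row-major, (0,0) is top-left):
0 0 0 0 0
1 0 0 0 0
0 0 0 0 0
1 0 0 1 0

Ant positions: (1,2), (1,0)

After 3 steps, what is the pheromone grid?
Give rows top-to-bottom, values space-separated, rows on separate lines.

After step 1: ants at (0,2),(0,0)
  1 0 1 0 0
  0 0 0 0 0
  0 0 0 0 0
  0 0 0 0 0
After step 2: ants at (0,3),(0,1)
  0 1 0 1 0
  0 0 0 0 0
  0 0 0 0 0
  0 0 0 0 0
After step 3: ants at (0,4),(0,2)
  0 0 1 0 1
  0 0 0 0 0
  0 0 0 0 0
  0 0 0 0 0

0 0 1 0 1
0 0 0 0 0
0 0 0 0 0
0 0 0 0 0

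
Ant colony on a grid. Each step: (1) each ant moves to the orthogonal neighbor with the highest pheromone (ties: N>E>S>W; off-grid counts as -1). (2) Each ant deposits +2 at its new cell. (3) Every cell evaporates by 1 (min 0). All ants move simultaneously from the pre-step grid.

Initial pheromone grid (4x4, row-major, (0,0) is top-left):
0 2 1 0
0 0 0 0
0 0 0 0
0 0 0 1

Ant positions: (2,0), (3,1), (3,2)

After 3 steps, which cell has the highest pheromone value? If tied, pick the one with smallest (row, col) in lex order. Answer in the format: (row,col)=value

Step 1: ant0:(2,0)->N->(1,0) | ant1:(3,1)->N->(2,1) | ant2:(3,2)->E->(3,3)
  grid max=2 at (3,3)
Step 2: ant0:(1,0)->N->(0,0) | ant1:(2,1)->N->(1,1) | ant2:(3,3)->N->(2,3)
  grid max=1 at (0,0)
Step 3: ant0:(0,0)->E->(0,1) | ant1:(1,1)->N->(0,1) | ant2:(2,3)->S->(3,3)
  grid max=3 at (0,1)
Final grid:
  0 3 0 0
  0 0 0 0
  0 0 0 0
  0 0 0 2
Max pheromone 3 at (0,1)

Answer: (0,1)=3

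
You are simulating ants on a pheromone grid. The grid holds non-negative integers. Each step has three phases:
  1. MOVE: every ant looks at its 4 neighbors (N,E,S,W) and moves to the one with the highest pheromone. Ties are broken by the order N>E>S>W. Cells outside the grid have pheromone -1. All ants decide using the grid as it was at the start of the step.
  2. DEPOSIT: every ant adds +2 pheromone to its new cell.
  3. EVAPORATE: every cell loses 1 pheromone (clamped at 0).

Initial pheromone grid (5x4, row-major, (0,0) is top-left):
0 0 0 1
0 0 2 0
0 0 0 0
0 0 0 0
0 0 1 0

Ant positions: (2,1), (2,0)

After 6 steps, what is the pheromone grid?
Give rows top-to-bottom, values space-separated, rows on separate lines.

After step 1: ants at (1,1),(1,0)
  0 0 0 0
  1 1 1 0
  0 0 0 0
  0 0 0 0
  0 0 0 0
After step 2: ants at (1,2),(1,1)
  0 0 0 0
  0 2 2 0
  0 0 0 0
  0 0 0 0
  0 0 0 0
After step 3: ants at (1,1),(1,2)
  0 0 0 0
  0 3 3 0
  0 0 0 0
  0 0 0 0
  0 0 0 0
After step 4: ants at (1,2),(1,1)
  0 0 0 0
  0 4 4 0
  0 0 0 0
  0 0 0 0
  0 0 0 0
After step 5: ants at (1,1),(1,2)
  0 0 0 0
  0 5 5 0
  0 0 0 0
  0 0 0 0
  0 0 0 0
After step 6: ants at (1,2),(1,1)
  0 0 0 0
  0 6 6 0
  0 0 0 0
  0 0 0 0
  0 0 0 0

0 0 0 0
0 6 6 0
0 0 0 0
0 0 0 0
0 0 0 0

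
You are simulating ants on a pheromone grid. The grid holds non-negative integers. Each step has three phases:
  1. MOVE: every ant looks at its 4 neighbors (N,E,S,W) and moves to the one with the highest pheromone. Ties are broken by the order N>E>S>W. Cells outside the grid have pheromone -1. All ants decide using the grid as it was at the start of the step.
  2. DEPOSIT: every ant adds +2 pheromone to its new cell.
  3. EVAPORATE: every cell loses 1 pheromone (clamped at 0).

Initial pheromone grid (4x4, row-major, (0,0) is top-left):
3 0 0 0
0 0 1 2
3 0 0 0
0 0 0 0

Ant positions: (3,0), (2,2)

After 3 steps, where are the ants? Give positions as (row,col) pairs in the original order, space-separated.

Step 1: ant0:(3,0)->N->(2,0) | ant1:(2,2)->N->(1,2)
  grid max=4 at (2,0)
Step 2: ant0:(2,0)->N->(1,0) | ant1:(1,2)->E->(1,3)
  grid max=3 at (2,0)
Step 3: ant0:(1,0)->S->(2,0) | ant1:(1,3)->W->(1,2)
  grid max=4 at (2,0)

(2,0) (1,2)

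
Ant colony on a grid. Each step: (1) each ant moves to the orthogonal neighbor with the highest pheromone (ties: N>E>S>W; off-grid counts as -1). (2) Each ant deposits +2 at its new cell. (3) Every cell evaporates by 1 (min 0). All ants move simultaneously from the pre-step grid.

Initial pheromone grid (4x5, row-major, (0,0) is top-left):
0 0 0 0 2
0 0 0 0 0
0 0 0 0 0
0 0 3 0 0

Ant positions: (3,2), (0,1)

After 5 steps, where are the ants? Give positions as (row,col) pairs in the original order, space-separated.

Step 1: ant0:(3,2)->N->(2,2) | ant1:(0,1)->E->(0,2)
  grid max=2 at (3,2)
Step 2: ant0:(2,2)->S->(3,2) | ant1:(0,2)->E->(0,3)
  grid max=3 at (3,2)
Step 3: ant0:(3,2)->N->(2,2) | ant1:(0,3)->E->(0,4)
  grid max=2 at (3,2)
Step 4: ant0:(2,2)->S->(3,2) | ant1:(0,4)->S->(1,4)
  grid max=3 at (3,2)
Step 5: ant0:(3,2)->N->(2,2) | ant1:(1,4)->N->(0,4)
  grid max=2 at (3,2)

(2,2) (0,4)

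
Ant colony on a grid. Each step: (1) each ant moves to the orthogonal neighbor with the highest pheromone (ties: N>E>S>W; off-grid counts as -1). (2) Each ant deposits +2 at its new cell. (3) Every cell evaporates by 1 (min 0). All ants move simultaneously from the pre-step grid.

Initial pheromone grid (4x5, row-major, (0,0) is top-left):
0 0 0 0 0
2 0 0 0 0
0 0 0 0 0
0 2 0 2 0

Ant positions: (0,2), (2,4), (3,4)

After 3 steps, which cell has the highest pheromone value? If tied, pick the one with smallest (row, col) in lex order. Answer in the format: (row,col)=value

Step 1: ant0:(0,2)->E->(0,3) | ant1:(2,4)->N->(1,4) | ant2:(3,4)->W->(3,3)
  grid max=3 at (3,3)
Step 2: ant0:(0,3)->E->(0,4) | ant1:(1,4)->N->(0,4) | ant2:(3,3)->N->(2,3)
  grid max=3 at (0,4)
Step 3: ant0:(0,4)->S->(1,4) | ant1:(0,4)->S->(1,4) | ant2:(2,3)->S->(3,3)
  grid max=3 at (1,4)
Final grid:
  0 0 0 0 2
  0 0 0 0 3
  0 0 0 0 0
  0 0 0 3 0
Max pheromone 3 at (1,4)

Answer: (1,4)=3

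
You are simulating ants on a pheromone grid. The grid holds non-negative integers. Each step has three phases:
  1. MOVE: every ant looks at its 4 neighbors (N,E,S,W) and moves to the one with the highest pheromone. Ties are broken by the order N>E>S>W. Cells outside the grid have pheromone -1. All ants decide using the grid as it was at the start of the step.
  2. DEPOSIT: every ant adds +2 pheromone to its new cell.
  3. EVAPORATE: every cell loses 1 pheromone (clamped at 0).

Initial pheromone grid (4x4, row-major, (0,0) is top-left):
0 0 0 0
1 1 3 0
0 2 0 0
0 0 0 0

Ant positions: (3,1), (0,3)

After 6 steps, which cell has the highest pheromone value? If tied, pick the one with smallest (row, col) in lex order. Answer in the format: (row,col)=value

Step 1: ant0:(3,1)->N->(2,1) | ant1:(0,3)->S->(1,3)
  grid max=3 at (2,1)
Step 2: ant0:(2,1)->N->(1,1) | ant1:(1,3)->W->(1,2)
  grid max=3 at (1,2)
Step 3: ant0:(1,1)->E->(1,2) | ant1:(1,2)->W->(1,1)
  grid max=4 at (1,2)
Step 4: ant0:(1,2)->W->(1,1) | ant1:(1,1)->E->(1,2)
  grid max=5 at (1,2)
Step 5: ant0:(1,1)->E->(1,2) | ant1:(1,2)->W->(1,1)
  grid max=6 at (1,2)
Step 6: ant0:(1,2)->W->(1,1) | ant1:(1,1)->E->(1,2)
  grid max=7 at (1,2)
Final grid:
  0 0 0 0
  0 5 7 0
  0 0 0 0
  0 0 0 0
Max pheromone 7 at (1,2)

Answer: (1,2)=7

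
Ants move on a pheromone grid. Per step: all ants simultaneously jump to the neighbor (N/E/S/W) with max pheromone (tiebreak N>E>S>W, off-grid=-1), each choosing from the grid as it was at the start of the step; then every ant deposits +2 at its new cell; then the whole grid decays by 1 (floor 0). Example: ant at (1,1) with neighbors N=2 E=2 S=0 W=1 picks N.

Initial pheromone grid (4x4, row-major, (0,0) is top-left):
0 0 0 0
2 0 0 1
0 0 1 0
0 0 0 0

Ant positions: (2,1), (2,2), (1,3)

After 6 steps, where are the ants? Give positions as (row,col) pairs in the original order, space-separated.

Step 1: ant0:(2,1)->E->(2,2) | ant1:(2,2)->N->(1,2) | ant2:(1,3)->N->(0,3)
  grid max=2 at (2,2)
Step 2: ant0:(2,2)->N->(1,2) | ant1:(1,2)->S->(2,2) | ant2:(0,3)->S->(1,3)
  grid max=3 at (2,2)
Step 3: ant0:(1,2)->S->(2,2) | ant1:(2,2)->N->(1,2) | ant2:(1,3)->W->(1,2)
  grid max=5 at (1,2)
Step 4: ant0:(2,2)->N->(1,2) | ant1:(1,2)->S->(2,2) | ant2:(1,2)->S->(2,2)
  grid max=7 at (2,2)
Step 5: ant0:(1,2)->S->(2,2) | ant1:(2,2)->N->(1,2) | ant2:(2,2)->N->(1,2)
  grid max=9 at (1,2)
Step 6: ant0:(2,2)->N->(1,2) | ant1:(1,2)->S->(2,2) | ant2:(1,2)->S->(2,2)
  grid max=11 at (2,2)

(1,2) (2,2) (2,2)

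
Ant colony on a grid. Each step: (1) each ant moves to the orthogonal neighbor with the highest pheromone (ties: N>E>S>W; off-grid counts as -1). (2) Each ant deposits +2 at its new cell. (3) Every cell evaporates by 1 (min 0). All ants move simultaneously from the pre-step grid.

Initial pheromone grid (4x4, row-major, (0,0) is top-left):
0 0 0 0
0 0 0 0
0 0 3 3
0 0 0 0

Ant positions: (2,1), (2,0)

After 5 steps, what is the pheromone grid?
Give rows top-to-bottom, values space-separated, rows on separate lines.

After step 1: ants at (2,2),(1,0)
  0 0 0 0
  1 0 0 0
  0 0 4 2
  0 0 0 0
After step 2: ants at (2,3),(0,0)
  1 0 0 0
  0 0 0 0
  0 0 3 3
  0 0 0 0
After step 3: ants at (2,2),(0,1)
  0 1 0 0
  0 0 0 0
  0 0 4 2
  0 0 0 0
After step 4: ants at (2,3),(0,2)
  0 0 1 0
  0 0 0 0
  0 0 3 3
  0 0 0 0
After step 5: ants at (2,2),(0,3)
  0 0 0 1
  0 0 0 0
  0 0 4 2
  0 0 0 0

0 0 0 1
0 0 0 0
0 0 4 2
0 0 0 0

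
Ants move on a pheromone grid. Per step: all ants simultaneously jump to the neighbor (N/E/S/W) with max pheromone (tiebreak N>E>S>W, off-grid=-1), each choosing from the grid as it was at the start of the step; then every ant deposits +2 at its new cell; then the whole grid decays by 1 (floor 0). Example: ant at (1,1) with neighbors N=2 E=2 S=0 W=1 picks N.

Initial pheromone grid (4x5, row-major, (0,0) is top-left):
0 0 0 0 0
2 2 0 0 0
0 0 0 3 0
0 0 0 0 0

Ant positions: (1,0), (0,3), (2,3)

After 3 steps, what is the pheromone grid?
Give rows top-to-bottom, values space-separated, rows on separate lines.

After step 1: ants at (1,1),(0,4),(1,3)
  0 0 0 0 1
  1 3 0 1 0
  0 0 0 2 0
  0 0 0 0 0
After step 2: ants at (1,0),(1,4),(2,3)
  0 0 0 0 0
  2 2 0 0 1
  0 0 0 3 0
  0 0 0 0 0
After step 3: ants at (1,1),(0,4),(1,3)
  0 0 0 0 1
  1 3 0 1 0
  0 0 0 2 0
  0 0 0 0 0

0 0 0 0 1
1 3 0 1 0
0 0 0 2 0
0 0 0 0 0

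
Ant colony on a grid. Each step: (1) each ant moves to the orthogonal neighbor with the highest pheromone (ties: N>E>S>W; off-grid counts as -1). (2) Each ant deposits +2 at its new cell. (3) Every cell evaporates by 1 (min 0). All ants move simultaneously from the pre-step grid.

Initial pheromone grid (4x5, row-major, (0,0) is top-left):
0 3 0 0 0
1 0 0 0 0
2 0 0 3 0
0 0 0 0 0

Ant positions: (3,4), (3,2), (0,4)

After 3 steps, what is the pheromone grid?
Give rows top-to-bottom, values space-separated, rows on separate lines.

After step 1: ants at (2,4),(2,2),(1,4)
  0 2 0 0 0
  0 0 0 0 1
  1 0 1 2 1
  0 0 0 0 0
After step 2: ants at (2,3),(2,3),(2,4)
  0 1 0 0 0
  0 0 0 0 0
  0 0 0 5 2
  0 0 0 0 0
After step 3: ants at (2,4),(2,4),(2,3)
  0 0 0 0 0
  0 0 0 0 0
  0 0 0 6 5
  0 0 0 0 0

0 0 0 0 0
0 0 0 0 0
0 0 0 6 5
0 0 0 0 0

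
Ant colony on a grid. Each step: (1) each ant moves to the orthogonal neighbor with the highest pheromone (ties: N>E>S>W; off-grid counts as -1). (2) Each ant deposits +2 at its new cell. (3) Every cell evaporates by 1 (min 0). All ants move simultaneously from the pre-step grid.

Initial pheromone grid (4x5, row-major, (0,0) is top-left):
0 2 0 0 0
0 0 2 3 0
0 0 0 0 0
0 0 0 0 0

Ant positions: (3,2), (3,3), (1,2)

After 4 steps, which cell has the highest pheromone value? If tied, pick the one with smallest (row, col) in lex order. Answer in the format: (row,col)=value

Step 1: ant0:(3,2)->N->(2,2) | ant1:(3,3)->N->(2,3) | ant2:(1,2)->E->(1,3)
  grid max=4 at (1,3)
Step 2: ant0:(2,2)->N->(1,2) | ant1:(2,3)->N->(1,3) | ant2:(1,3)->S->(2,3)
  grid max=5 at (1,3)
Step 3: ant0:(1,2)->E->(1,3) | ant1:(1,3)->S->(2,3) | ant2:(2,3)->N->(1,3)
  grid max=8 at (1,3)
Step 4: ant0:(1,3)->S->(2,3) | ant1:(2,3)->N->(1,3) | ant2:(1,3)->S->(2,3)
  grid max=9 at (1,3)
Final grid:
  0 0 0 0 0
  0 0 0 9 0
  0 0 0 6 0
  0 0 0 0 0
Max pheromone 9 at (1,3)

Answer: (1,3)=9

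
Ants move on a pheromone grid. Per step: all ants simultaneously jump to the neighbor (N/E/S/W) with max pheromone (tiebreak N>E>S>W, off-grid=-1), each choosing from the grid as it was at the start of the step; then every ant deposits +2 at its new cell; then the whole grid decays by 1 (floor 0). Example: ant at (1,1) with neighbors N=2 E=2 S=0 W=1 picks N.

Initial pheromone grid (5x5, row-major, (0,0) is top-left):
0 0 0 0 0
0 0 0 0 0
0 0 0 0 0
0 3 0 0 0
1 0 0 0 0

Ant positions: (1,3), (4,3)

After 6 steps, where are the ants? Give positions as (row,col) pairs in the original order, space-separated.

Step 1: ant0:(1,3)->N->(0,3) | ant1:(4,3)->N->(3,3)
  grid max=2 at (3,1)
Step 2: ant0:(0,3)->E->(0,4) | ant1:(3,3)->N->(2,3)
  grid max=1 at (0,4)
Step 3: ant0:(0,4)->S->(1,4) | ant1:(2,3)->N->(1,3)
  grid max=1 at (1,3)
Step 4: ant0:(1,4)->W->(1,3) | ant1:(1,3)->E->(1,4)
  grid max=2 at (1,3)
Step 5: ant0:(1,3)->E->(1,4) | ant1:(1,4)->W->(1,3)
  grid max=3 at (1,3)
Step 6: ant0:(1,4)->W->(1,3) | ant1:(1,3)->E->(1,4)
  grid max=4 at (1,3)

(1,3) (1,4)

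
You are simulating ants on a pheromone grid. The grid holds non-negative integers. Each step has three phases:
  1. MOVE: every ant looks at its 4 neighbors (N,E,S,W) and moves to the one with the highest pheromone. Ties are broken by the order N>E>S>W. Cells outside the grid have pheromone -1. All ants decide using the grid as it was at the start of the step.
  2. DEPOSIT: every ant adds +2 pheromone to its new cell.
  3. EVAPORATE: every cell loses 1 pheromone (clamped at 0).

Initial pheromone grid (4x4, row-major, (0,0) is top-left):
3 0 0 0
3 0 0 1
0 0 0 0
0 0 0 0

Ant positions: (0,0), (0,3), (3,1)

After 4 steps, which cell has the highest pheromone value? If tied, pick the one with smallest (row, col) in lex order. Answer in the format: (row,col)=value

Step 1: ant0:(0,0)->S->(1,0) | ant1:(0,3)->S->(1,3) | ant2:(3,1)->N->(2,1)
  grid max=4 at (1,0)
Step 2: ant0:(1,0)->N->(0,0) | ant1:(1,3)->N->(0,3) | ant2:(2,1)->N->(1,1)
  grid max=3 at (0,0)
Step 3: ant0:(0,0)->S->(1,0) | ant1:(0,3)->S->(1,3) | ant2:(1,1)->W->(1,0)
  grid max=6 at (1,0)
Step 4: ant0:(1,0)->N->(0,0) | ant1:(1,3)->N->(0,3) | ant2:(1,0)->N->(0,0)
  grid max=5 at (0,0)
Final grid:
  5 0 0 1
  5 0 0 1
  0 0 0 0
  0 0 0 0
Max pheromone 5 at (0,0)

Answer: (0,0)=5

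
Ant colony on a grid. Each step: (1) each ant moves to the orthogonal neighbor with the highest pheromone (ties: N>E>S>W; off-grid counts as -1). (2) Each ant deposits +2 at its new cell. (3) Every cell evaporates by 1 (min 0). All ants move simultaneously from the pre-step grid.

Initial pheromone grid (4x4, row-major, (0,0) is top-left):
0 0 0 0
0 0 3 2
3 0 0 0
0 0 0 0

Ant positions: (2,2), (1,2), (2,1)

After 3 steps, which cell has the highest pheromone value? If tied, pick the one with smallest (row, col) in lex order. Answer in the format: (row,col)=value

Answer: (1,2)=6

Derivation:
Step 1: ant0:(2,2)->N->(1,2) | ant1:(1,2)->E->(1,3) | ant2:(2,1)->W->(2,0)
  grid max=4 at (1,2)
Step 2: ant0:(1,2)->E->(1,3) | ant1:(1,3)->W->(1,2) | ant2:(2,0)->N->(1,0)
  grid max=5 at (1,2)
Step 3: ant0:(1,3)->W->(1,2) | ant1:(1,2)->E->(1,3) | ant2:(1,0)->S->(2,0)
  grid max=6 at (1,2)
Final grid:
  0 0 0 0
  0 0 6 5
  4 0 0 0
  0 0 0 0
Max pheromone 6 at (1,2)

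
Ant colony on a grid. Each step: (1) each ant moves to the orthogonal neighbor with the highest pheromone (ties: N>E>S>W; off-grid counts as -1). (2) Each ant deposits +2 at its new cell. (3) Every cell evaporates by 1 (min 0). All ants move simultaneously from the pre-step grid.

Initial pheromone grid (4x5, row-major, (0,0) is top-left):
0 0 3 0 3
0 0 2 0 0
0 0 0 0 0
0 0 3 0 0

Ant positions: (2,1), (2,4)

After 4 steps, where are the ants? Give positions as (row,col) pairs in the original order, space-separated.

Step 1: ant0:(2,1)->N->(1,1) | ant1:(2,4)->N->(1,4)
  grid max=2 at (0,2)
Step 2: ant0:(1,1)->E->(1,2) | ant1:(1,4)->N->(0,4)
  grid max=3 at (0,4)
Step 3: ant0:(1,2)->N->(0,2) | ant1:(0,4)->S->(1,4)
  grid max=2 at (0,2)
Step 4: ant0:(0,2)->S->(1,2) | ant1:(1,4)->N->(0,4)
  grid max=3 at (0,4)

(1,2) (0,4)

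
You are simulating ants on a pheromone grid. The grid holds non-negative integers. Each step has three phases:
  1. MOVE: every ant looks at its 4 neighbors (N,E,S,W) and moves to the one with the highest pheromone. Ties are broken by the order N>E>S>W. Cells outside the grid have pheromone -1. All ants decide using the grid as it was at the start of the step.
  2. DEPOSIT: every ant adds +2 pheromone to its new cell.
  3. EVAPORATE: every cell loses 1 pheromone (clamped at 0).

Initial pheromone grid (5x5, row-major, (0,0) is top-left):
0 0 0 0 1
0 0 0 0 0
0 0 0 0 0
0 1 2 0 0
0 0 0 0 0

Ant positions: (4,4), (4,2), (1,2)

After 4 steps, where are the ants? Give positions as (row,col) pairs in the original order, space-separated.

Step 1: ant0:(4,4)->N->(3,4) | ant1:(4,2)->N->(3,2) | ant2:(1,2)->N->(0,2)
  grid max=3 at (3,2)
Step 2: ant0:(3,4)->N->(2,4) | ant1:(3,2)->N->(2,2) | ant2:(0,2)->E->(0,3)
  grid max=2 at (3,2)
Step 3: ant0:(2,4)->N->(1,4) | ant1:(2,2)->S->(3,2) | ant2:(0,3)->E->(0,4)
  grid max=3 at (3,2)
Step 4: ant0:(1,4)->N->(0,4) | ant1:(3,2)->N->(2,2) | ant2:(0,4)->S->(1,4)
  grid max=2 at (0,4)

(0,4) (2,2) (1,4)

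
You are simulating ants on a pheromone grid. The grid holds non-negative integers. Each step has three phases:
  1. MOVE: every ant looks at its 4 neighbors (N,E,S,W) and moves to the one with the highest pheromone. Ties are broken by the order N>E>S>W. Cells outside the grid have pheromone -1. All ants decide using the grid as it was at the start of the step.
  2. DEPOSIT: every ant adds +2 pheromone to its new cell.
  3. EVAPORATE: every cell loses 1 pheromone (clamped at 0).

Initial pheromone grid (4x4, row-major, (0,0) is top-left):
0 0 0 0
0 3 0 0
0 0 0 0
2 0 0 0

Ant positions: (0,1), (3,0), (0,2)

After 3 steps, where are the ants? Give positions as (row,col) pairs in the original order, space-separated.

Step 1: ant0:(0,1)->S->(1,1) | ant1:(3,0)->N->(2,0) | ant2:(0,2)->E->(0,3)
  grid max=4 at (1,1)
Step 2: ant0:(1,1)->N->(0,1) | ant1:(2,0)->S->(3,0) | ant2:(0,3)->S->(1,3)
  grid max=3 at (1,1)
Step 3: ant0:(0,1)->S->(1,1) | ant1:(3,0)->N->(2,0) | ant2:(1,3)->N->(0,3)
  grid max=4 at (1,1)

(1,1) (2,0) (0,3)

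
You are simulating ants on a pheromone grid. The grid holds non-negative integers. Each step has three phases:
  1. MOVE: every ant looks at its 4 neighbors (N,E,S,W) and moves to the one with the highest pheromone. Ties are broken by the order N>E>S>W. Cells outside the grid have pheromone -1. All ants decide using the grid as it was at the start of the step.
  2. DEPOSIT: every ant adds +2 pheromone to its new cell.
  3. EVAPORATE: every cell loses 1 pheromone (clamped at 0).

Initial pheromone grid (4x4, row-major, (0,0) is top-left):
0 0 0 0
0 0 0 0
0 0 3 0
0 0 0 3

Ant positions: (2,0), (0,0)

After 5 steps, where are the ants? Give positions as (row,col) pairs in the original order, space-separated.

Step 1: ant0:(2,0)->N->(1,0) | ant1:(0,0)->E->(0,1)
  grid max=2 at (2,2)
Step 2: ant0:(1,0)->N->(0,0) | ant1:(0,1)->E->(0,2)
  grid max=1 at (0,0)
Step 3: ant0:(0,0)->E->(0,1) | ant1:(0,2)->E->(0,3)
  grid max=1 at (0,1)
Step 4: ant0:(0,1)->E->(0,2) | ant1:(0,3)->S->(1,3)
  grid max=1 at (0,2)
Step 5: ant0:(0,2)->E->(0,3) | ant1:(1,3)->N->(0,3)
  grid max=3 at (0,3)

(0,3) (0,3)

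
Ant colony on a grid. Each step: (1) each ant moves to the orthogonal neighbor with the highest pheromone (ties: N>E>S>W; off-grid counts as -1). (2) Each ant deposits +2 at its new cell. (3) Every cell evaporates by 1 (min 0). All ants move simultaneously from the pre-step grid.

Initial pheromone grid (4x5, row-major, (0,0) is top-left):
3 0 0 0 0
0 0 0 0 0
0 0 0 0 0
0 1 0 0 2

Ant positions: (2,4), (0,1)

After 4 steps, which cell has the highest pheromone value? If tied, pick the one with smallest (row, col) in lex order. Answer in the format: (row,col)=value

Step 1: ant0:(2,4)->S->(3,4) | ant1:(0,1)->W->(0,0)
  grid max=4 at (0,0)
Step 2: ant0:(3,4)->N->(2,4) | ant1:(0,0)->E->(0,1)
  grid max=3 at (0,0)
Step 3: ant0:(2,4)->S->(3,4) | ant1:(0,1)->W->(0,0)
  grid max=4 at (0,0)
Step 4: ant0:(3,4)->N->(2,4) | ant1:(0,0)->E->(0,1)
  grid max=3 at (0,0)
Final grid:
  3 1 0 0 0
  0 0 0 0 0
  0 0 0 0 1
  0 0 0 0 2
Max pheromone 3 at (0,0)

Answer: (0,0)=3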